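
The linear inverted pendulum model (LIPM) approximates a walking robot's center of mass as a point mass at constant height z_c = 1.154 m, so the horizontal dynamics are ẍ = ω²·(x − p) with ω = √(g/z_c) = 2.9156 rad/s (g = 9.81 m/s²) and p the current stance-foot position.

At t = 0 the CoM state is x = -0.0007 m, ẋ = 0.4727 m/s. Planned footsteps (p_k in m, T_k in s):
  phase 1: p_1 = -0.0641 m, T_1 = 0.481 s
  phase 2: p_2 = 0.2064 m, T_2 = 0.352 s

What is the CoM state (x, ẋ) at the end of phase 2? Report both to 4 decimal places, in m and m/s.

x = 1.0553, ẋ = 2.7832

phase 1: p=-0.0641, T=0.481, ωT=1.402404, cosh=2.155482, sinh=1.909477; start (x,ẋ)=(-0.000700, 0.472700) → end (x,ẋ)=(0.382137, 1.371861)
phase 2: p=0.2064, T=0.352, ωT=1.026291, cosh=1.574515, sinh=1.216181; start (x,ẋ)=(0.382137, 1.371861) → end (x,ẋ)=(1.055344, 2.783162)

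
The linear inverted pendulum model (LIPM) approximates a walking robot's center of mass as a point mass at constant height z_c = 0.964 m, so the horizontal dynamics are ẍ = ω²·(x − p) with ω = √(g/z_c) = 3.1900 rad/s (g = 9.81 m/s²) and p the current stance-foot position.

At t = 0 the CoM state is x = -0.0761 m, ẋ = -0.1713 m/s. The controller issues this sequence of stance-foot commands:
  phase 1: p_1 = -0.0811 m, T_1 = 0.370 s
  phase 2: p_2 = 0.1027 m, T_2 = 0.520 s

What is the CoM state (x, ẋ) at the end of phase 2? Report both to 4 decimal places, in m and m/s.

x = -0.8122, ẋ = -2.8179

phase 1: p=-0.0811, T=0.370, ωT=1.180300, cosh=1.781269, sinh=1.474082; start (x,ẋ)=(-0.076100, -0.171300) → end (x,ẋ)=(-0.151350, -0.281620)
phase 2: p=0.1027, T=0.520, ωT=1.658800, cosh=2.721685, sinh=2.531318; start (x,ẋ)=(-0.151350, -0.281620) → end (x,ẋ)=(-0.812215, -2.817914)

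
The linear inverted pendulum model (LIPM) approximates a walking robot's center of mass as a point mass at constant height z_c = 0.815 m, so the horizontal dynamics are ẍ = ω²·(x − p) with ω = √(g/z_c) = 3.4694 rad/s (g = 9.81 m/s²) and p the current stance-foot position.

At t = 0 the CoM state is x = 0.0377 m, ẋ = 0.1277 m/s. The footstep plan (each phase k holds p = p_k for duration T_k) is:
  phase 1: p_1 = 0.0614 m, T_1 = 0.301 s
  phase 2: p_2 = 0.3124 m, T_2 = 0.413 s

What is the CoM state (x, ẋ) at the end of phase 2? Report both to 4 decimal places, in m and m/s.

phase 1: p=0.0614, T=0.301, ωT=1.044289, cosh=1.596660, sinh=1.244718; start (x,ẋ)=(0.037700, 0.127700) → end (x,ẋ)=(0.069374, 0.101547)
phase 2: p=0.3124, T=0.413, ωT=1.432862, cosh=2.214651, sinh=1.976026; start (x,ẋ)=(0.069374, 0.101547) → end (x,ẋ)=(-0.167981, -1.441203)

x = -0.1680, ẋ = -1.4412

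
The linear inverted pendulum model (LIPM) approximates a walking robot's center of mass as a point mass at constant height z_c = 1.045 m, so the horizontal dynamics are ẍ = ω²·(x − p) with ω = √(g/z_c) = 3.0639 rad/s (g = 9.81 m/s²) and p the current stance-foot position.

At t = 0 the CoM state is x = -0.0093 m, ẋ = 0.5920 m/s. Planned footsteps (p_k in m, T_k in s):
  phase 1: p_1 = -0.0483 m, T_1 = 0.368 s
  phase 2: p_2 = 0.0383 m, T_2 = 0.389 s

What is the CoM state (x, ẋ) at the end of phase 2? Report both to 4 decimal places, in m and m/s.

phase 1: p=-0.0483, T=0.368, ωT=1.127515, cosh=1.705905, sinh=1.382069; start (x,ẋ)=(-0.009300, 0.592000) → end (x,ẋ)=(0.285271, 1.175042)
phase 2: p=0.0383, T=0.389, ωT=1.191857, cosh=1.798424, sinh=1.494767; start (x,ẋ)=(0.285271, 1.175042) → end (x,ẋ)=(1.055719, 3.244304)

x = 1.0557, ẋ = 3.2443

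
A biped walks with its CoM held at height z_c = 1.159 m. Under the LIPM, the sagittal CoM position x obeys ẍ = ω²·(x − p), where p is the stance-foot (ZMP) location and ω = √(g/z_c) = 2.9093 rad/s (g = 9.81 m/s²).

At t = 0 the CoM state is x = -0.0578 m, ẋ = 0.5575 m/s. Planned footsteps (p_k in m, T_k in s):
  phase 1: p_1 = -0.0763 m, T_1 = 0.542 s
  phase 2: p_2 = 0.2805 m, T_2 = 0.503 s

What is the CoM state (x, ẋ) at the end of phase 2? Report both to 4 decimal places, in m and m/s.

x = 1.6611, ẋ = 4.2810

phase 1: p=-0.0763, T=0.542, ωT=1.576841, cosh=2.523134, sinh=2.316507; start (x,ẋ)=(-0.057800, 0.557500) → end (x,ẋ)=(0.414283, 1.531326)
phase 2: p=0.2805, T=0.503, ωT=1.463378, cosh=2.275991, sinh=2.044538; start (x,ẋ)=(0.414283, 1.531326) → end (x,ẋ)=(1.661143, 4.281050)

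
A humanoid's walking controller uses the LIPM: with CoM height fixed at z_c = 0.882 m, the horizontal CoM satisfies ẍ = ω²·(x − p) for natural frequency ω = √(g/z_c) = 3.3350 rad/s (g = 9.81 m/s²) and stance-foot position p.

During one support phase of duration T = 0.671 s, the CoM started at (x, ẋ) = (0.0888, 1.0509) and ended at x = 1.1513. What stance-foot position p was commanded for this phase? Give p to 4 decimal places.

p = 0.1951

ωT = 3.3350·0.671 = 2.237785; cosh(ωT) = 4.739621, sinh(ωT) = 4.632927
x(T) = p + (x₀−p)·cosh(ωT) + (ẋ₀/ω)·sinh(ωT) ⇒ p·(1 − cosh) = x(T) − x₀·cosh − (ẋ₀/ω)·sinh
numerator   = 1.1513 − (0.0888)·4.739621 − (1.0509/3.3350)·4.632927 = -0.729471
denominator = 1 − 4.739621 = -3.739621
p = -0.729471 / -3.739621 = 0.1951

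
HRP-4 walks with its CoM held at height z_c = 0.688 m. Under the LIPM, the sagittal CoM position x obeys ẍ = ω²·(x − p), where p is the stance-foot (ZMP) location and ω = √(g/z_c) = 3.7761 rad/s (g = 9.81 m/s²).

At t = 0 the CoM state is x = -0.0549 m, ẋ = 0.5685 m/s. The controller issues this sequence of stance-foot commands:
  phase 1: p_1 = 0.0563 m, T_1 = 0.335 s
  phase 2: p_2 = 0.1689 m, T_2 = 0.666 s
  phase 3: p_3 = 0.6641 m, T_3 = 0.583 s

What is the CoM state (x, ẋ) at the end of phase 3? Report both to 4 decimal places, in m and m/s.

x = -0.1029, ẋ = -2.6830

phase 1: p=0.0563, T=0.335, ωT=1.264994, cosh=1.912655, sinh=1.630414; start (x,ẋ)=(-0.054900, 0.568500) → end (x,ẋ)=(0.089075, 0.402730)
phase 2: p=0.1689, T=0.666, ωT=2.514883, cosh=6.223015, sinh=6.142142; start (x,ẋ)=(0.089075, 0.402730) → end (x,ẋ)=(0.327222, 0.654788)
phase 3: p=0.6641, T=0.583, ωT=2.201466, cosh=4.574449, sinh=4.463808; start (x,ẋ)=(0.327222, 0.654788) → end (x,ẋ)=(-0.102891, -2.683046)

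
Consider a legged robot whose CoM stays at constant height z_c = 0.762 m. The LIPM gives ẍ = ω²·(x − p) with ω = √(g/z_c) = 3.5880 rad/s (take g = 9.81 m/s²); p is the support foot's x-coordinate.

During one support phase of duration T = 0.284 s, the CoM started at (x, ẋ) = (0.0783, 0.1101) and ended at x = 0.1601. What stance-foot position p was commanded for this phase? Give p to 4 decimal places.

ωT = 3.5880·0.284 = 1.018992; cosh(ωT) = 1.565680, sinh(ωT) = 1.204721
x(T) = p + (x₀−p)·cosh(ωT) + (ẋ₀/ω)·sinh(ωT) ⇒ p·(1 − cosh) = x(T) − x₀·cosh − (ẋ₀/ω)·sinh
numerator   = 0.1601 − (0.0783)·1.565680 − (0.1101/3.5880)·1.204721 = 0.000540
denominator = 1 − 1.565680 = -0.565680
p = 0.000540 / -0.565680 = -0.0010

p = -0.0010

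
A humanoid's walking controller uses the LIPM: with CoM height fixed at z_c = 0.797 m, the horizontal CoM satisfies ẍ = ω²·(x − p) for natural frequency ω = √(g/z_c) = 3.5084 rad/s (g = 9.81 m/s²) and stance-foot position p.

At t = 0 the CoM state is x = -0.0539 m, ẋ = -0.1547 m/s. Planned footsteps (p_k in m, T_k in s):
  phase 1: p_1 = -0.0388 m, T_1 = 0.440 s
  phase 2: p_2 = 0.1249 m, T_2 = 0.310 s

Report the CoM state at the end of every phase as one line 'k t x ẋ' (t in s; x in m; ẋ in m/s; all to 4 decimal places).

phase 1: p=-0.0388, T=0.440, ωT=1.543696, cosh=2.447726, sinh=2.234136; start (x,ẋ)=(-0.053900, -0.154700) → end (x,ẋ)=(-0.174273, -0.497021)
phase 2: p=0.1249, T=0.310, ωT=1.087604, cosh=1.652090, sinh=1.315067; start (x,ẋ)=(-0.174273, -0.497021) → end (x,ẋ)=(-0.555661, -2.201441)

1 0.4400 -0.1743 -0.4970
2 0.7500 -0.5557 -2.2014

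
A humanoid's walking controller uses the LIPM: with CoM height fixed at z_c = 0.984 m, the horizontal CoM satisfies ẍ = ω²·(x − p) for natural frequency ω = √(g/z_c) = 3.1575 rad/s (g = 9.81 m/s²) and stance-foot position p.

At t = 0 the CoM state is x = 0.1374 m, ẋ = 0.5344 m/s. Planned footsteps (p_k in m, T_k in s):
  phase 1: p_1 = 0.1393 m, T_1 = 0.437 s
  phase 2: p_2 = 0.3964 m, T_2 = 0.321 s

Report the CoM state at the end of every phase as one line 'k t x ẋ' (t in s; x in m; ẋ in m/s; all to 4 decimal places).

1 0.4370 0.4503 1.1180
2 0.7580 0.9040 1.9467

phase 1: p=0.1393, T=0.437, ωT=1.379827, cosh=2.112919, sinh=1.861297; start (x,ẋ)=(0.137400, 0.534400) → end (x,ẋ)=(0.450306, 1.117978)
phase 2: p=0.3964, T=0.321, ωT=1.013558, cosh=1.559156, sinh=1.196230; start (x,ẋ)=(0.450306, 1.117978) → end (x,ẋ)=(0.903998, 1.946709)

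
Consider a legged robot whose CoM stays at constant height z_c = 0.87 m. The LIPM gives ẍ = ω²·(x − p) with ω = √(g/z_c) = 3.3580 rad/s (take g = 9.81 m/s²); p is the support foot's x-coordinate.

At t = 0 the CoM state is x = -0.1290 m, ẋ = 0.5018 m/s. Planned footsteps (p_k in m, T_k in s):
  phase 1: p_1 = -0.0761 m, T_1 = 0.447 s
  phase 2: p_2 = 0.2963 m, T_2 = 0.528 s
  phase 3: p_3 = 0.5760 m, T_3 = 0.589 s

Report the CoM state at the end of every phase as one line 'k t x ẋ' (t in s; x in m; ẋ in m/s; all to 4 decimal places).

1 0.4470 0.1179 0.8029
2 0.9750 0.4395 0.7190
3 1.5640 0.8323 1.0234

phase 1: p=-0.0761, T=0.447, ωT=1.501026, cosh=2.354595, sinh=2.131694; start (x,ẋ)=(-0.129000, 0.501800) → end (x,ẋ)=(0.117890, 0.802866)
phase 2: p=0.2963, T=0.528, ωT=1.773024, cosh=3.029226, sinh=2.859408; start (x,ẋ)=(0.117890, 0.802866) → end (x,ẋ)=(0.439512, 0.718987)
phase 3: p=0.5760, T=0.589, ωT=1.977862, cosh=3.682820, sinh=3.544455; start (x,ẋ)=(0.439512, 0.718987) → end (x,ẋ)=(0.832250, 1.023387)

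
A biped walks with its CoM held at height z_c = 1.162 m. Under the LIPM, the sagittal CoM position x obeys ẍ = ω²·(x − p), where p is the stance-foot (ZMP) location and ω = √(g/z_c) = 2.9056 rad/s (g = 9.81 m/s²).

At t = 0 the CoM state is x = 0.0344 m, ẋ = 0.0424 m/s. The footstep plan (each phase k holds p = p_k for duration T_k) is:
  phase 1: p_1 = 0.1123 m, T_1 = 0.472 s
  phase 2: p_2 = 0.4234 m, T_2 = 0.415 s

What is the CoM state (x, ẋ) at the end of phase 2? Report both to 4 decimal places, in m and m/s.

phase 1: p=0.1123, T=0.472, ωT=1.371443, cosh=2.097387, sinh=1.843647; start (x,ẋ)=(0.034400, 0.042400) → end (x,ẋ)=(-0.024183, -0.328373)
phase 2: p=0.4234, T=0.415, ωT=1.205824, cosh=1.819477, sinh=1.520032; start (x,ẋ)=(-0.024183, -0.328373) → end (x,ẋ)=(-0.562752, -2.574266)

x = -0.5628, ẋ = -2.5743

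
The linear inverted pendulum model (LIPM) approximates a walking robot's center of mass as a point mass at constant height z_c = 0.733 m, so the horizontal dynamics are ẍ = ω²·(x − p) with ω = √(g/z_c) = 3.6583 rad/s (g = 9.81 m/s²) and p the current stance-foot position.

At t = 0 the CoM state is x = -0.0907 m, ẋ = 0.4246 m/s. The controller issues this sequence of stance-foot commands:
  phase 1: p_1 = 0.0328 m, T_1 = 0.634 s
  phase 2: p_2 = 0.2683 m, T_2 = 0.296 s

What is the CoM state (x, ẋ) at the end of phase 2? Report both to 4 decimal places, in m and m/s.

phase 1: p=0.0328, T=0.634, ωT=2.319362, cosh=5.133761, sinh=5.035425; start (x,ẋ)=(-0.090700, 0.424600) → end (x,ẋ)=(-0.016784, -0.095210)
phase 2: p=0.2683, T=0.296, ωT=1.082857, cosh=1.645865, sinh=1.307239; start (x,ẋ)=(-0.016784, -0.095210) → end (x,ẋ)=(-0.234931, -1.520051)

x = -0.2349, ẋ = -1.5201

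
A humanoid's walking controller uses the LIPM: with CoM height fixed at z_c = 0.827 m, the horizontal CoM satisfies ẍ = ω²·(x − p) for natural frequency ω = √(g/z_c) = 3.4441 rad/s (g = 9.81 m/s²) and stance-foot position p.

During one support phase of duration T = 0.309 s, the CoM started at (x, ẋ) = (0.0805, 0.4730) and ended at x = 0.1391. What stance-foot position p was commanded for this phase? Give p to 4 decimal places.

ωT = 3.4441·0.309 = 1.064227; cosh(ωT) = 1.621796, sinh(ωT) = 1.276801
x(T) = p + (x₀−p)·cosh(ωT) + (ẋ₀/ω)·sinh(ωT) ⇒ p·(1 − cosh) = x(T) − x₀·cosh − (ẋ₀/ω)·sinh
numerator   = 0.1391 − (0.0805)·1.621796 − (0.4730/3.4441)·1.276801 = -0.166806
denominator = 1 − 1.621796 = -0.621796
p = -0.166806 / -0.621796 = 0.2683

p = 0.2683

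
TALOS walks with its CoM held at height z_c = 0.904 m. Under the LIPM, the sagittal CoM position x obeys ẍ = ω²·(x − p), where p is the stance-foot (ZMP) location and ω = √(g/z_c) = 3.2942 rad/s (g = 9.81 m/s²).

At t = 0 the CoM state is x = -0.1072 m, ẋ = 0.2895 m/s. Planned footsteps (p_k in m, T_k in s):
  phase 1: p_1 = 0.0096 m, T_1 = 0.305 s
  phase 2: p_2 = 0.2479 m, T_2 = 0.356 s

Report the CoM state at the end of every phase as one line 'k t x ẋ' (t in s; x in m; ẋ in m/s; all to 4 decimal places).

1 0.3050 -0.0674 -0.0067
2 0.6610 -0.3131 -1.5287

phase 1: p=0.0096, T=0.305, ωT=1.004731, cosh=1.548658, sinh=1.182515; start (x,ẋ)=(-0.107200, 0.289500) → end (x,ẋ)=(-0.067362, -0.006651)
phase 2: p=0.2479, T=0.356, ωT=1.172735, cosh=1.770168, sinh=1.460649; start (x,ẋ)=(-0.067362, -0.006651) → end (x,ẋ)=(-0.313115, -1.528709)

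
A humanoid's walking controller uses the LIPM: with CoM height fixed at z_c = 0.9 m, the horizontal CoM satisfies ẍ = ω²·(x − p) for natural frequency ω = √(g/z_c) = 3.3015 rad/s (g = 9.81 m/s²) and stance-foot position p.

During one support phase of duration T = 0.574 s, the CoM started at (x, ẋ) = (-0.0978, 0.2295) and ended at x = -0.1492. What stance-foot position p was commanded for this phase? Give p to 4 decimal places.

ωT = 3.3015·0.574 = 1.895061; cosh(ωT) = 3.401632, sinh(ωT) = 3.251323
x(T) = p + (x₀−p)·cosh(ωT) + (ẋ₀/ω)·sinh(ωT) ⇒ p·(1 − cosh) = x(T) − x₀·cosh − (ẋ₀/ω)·sinh
numerator   = -0.1492 − (-0.0978)·3.401632 − (0.2295/3.3015)·3.251323 = -0.042532
denominator = 1 − 3.401632 = -2.401632
p = -0.042532 / -2.401632 = 0.0177

p = 0.0177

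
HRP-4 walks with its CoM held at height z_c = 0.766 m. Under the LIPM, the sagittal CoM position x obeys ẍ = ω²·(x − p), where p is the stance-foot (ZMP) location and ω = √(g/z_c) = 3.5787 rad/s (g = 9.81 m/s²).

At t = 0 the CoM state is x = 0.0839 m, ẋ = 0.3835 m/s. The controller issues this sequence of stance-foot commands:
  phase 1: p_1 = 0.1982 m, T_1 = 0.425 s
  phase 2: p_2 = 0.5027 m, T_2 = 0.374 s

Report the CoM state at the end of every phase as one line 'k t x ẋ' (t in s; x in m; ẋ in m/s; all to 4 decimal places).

phase 1: p=0.1982, T=0.425, ωT=1.520947, cosh=2.397532, sinh=2.179027; start (x,ẋ)=(0.083900, 0.383500) → end (x,ẋ)=(0.157671, 0.028132)
phase 2: p=0.5027, T=0.374, ωT=1.338434, cosh=2.037661, sinh=1.775405; start (x,ẋ)=(0.157671, 0.028132) → end (x,ẋ)=(-0.186396, -2.134869)

1 0.4250 0.1577 0.0281
2 0.7990 -0.1864 -2.1349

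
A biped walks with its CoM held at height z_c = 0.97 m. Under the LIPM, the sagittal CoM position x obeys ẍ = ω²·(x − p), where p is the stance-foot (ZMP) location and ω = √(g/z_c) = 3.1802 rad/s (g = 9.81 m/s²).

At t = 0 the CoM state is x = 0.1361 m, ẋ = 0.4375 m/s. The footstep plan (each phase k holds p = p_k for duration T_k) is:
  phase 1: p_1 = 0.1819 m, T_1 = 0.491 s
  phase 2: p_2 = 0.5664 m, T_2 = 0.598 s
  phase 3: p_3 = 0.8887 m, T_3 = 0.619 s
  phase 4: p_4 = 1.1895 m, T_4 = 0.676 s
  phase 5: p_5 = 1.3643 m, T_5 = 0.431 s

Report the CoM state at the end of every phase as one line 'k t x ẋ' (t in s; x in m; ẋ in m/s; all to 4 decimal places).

phase 1: p=0.1819, T=0.491, ωT=1.561478, cosh=2.487843, sinh=2.278018; start (x,ẋ)=(0.136100, 0.437500) → end (x,ẋ)=(0.381344, 0.756631)
phase 2: p=0.5664, T=0.598, ωT=1.901760, cosh=3.423487, sinh=3.274182; start (x,ẋ)=(0.381344, 0.756631) → end (x,ẋ)=(0.711853, 0.663407)
phase 3: p=0.8887, T=0.619, ωT=1.968544, cosh=3.649951, sinh=3.510291; start (x,ẋ)=(0.711853, 0.663407) → end (x,ẋ)=(0.975482, 0.447181)
phase 4: p=1.1895, T=0.676, ωT=2.149815, cosh=4.349889, sinh=4.233383; start (x,ẋ)=(0.975482, 0.447181) → end (x,ẋ)=(0.853818, -0.936140)
phase 5: p=1.3643, T=0.431, ωT=1.370666, cosh=2.095956, sinh=1.842018; start (x,ẋ)=(0.853818, -0.936140) → end (x,ẋ)=(-0.247873, -4.952502)

1 0.4910 0.3813 0.7566
2 1.0890 0.7119 0.6634
3 1.7080 0.9755 0.4472
4 2.3840 0.8538 -0.9361
5 2.8150 -0.2479 -4.9525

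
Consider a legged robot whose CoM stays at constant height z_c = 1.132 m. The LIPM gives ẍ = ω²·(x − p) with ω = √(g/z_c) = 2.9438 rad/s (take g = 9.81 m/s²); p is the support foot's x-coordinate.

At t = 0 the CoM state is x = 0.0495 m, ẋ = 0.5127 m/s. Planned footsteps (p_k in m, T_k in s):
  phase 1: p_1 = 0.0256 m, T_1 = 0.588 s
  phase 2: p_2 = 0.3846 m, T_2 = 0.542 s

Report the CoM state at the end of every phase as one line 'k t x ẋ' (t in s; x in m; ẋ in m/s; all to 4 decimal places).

phase 1: p=0.0256, T=0.588, ωT=1.730954, cosh=2.911578, sinh=2.734462; start (x,ẋ)=(0.049500, 0.512700) → end (x,ẋ)=(0.571428, 1.685154)
phase 2: p=0.3846, T=0.542, ωT=1.595540, cosh=2.566894, sinh=2.364095; start (x,ẋ)=(0.571428, 1.685154) → end (x,ẋ)=(2.217474, 5.625826)

1 0.5880 0.5714 1.6852
2 1.1300 2.2175 5.6258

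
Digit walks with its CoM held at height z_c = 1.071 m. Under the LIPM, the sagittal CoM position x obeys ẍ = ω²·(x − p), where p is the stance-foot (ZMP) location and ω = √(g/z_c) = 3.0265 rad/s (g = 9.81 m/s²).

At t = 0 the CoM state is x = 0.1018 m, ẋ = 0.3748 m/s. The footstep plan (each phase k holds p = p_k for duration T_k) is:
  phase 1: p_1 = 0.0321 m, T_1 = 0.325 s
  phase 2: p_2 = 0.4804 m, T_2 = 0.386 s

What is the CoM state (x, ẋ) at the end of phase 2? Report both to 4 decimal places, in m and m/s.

phase 1: p=0.0321, T=0.325, ωT=0.983613, cosh=1.524028, sinh=1.150071; start (x,ẋ)=(0.101800, 0.374800) → end (x,ẋ)=(0.280749, 0.813810)
phase 2: p=0.4804, T=0.386, ωT=1.168229, cosh=1.763604, sinh=1.452687; start (x,ẋ)=(0.280749, 0.813810) → end (x,ẋ)=(0.518914, 0.557461)

x = 0.5189, ẋ = 0.5575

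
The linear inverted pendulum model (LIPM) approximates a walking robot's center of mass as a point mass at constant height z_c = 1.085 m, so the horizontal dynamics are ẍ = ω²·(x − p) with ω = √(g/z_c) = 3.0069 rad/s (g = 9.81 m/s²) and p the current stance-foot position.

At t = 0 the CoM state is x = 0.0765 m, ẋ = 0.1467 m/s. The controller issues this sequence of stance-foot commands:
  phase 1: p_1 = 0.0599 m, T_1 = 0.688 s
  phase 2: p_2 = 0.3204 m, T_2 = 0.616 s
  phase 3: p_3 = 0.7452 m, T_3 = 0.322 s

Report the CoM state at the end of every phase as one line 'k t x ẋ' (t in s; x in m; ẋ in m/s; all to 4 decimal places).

phase 1: p=0.0599, T=0.688, ωT=2.068747, cosh=4.020623, sinh=3.894279; start (x,ẋ)=(0.076500, 0.146700) → end (x,ẋ)=(0.316636, 0.784206)
phase 2: p=0.3204, T=0.616, ωT=1.852250, cosh=3.265516, sinh=3.108632; start (x,ẋ)=(0.316636, 0.784206) → end (x,ẋ)=(1.118846, 2.525651)
phase 3: p=0.7452, T=0.322, ωT=0.968222, cosh=1.506508, sinh=1.126750; start (x,ẋ)=(1.118846, 2.525651) → end (x,ẋ)=(2.254516, 5.070834)

1 0.6880 0.3166 0.7842
2 1.3040 1.1188 2.5257
3 1.6260 2.2545 5.0708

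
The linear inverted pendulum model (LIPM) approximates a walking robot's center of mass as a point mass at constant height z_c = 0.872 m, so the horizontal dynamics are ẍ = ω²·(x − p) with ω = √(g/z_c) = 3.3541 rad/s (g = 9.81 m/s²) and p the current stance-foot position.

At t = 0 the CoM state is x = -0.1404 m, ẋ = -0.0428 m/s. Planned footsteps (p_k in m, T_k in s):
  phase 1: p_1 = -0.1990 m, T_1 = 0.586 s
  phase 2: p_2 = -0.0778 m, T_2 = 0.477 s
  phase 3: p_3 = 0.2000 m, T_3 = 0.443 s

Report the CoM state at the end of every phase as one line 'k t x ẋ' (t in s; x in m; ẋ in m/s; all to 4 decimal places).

1 0.5860 -0.0304 0.5320
2 1.0630 0.4211 1.7488
3 1.5060 1.8066 5.6167

phase 1: p=-0.1990, T=0.586, ωT=1.965503, cosh=3.639292, sinh=3.499207; start (x,ẋ)=(-0.140400, -0.042800) → end (x,ẋ)=(-0.030389, 0.532008)
phase 2: p=-0.0778, T=0.477, ωT=1.599906, cosh=2.577240, sinh=2.375325; start (x,ẋ)=(-0.030389, 0.532008) → end (x,ẋ)=(0.421150, 1.748840)
phase 3: p=0.2000, T=0.443, ωT=1.485866, cosh=2.322549, sinh=2.096243; start (x,ẋ)=(0.421150, 1.748840) → end (x,ẋ)=(1.806620, 5.616672)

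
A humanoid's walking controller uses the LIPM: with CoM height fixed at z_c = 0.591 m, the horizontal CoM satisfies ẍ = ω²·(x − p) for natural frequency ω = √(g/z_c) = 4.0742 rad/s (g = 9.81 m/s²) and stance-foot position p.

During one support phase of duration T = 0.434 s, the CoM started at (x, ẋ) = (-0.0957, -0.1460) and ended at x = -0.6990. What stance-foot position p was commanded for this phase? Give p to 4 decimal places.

p = 0.1531

ωT = 4.0742·0.434 = 1.768203; cosh(ωT) = 3.015476, sinh(ωT) = 2.844836
x(T) = p + (x₀−p)·cosh(ωT) + (ẋ₀/ω)·sinh(ωT) ⇒ p·(1 − cosh) = x(T) − x₀·cosh − (ẋ₀/ω)·sinh
numerator   = -0.6990 − (-0.0957)·3.015476 − (-0.1460/4.0742)·2.844836 = -0.308474
denominator = 1 − 3.015476 = -2.015476
p = -0.308474 / -2.015476 = 0.1531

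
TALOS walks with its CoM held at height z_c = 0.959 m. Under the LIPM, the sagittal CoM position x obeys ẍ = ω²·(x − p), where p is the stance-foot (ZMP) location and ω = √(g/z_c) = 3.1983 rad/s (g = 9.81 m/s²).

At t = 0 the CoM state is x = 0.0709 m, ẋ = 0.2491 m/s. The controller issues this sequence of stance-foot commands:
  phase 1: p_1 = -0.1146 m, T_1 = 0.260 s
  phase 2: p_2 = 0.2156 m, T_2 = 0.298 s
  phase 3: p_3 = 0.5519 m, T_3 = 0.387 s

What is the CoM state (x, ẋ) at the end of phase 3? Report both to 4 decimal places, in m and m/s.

phase 1: p=-0.1146, T=0.260, ωT=0.831558, cosh=1.366132, sinh=0.930762; start (x,ẋ)=(0.070900, 0.249100) → end (x,ẋ)=(0.211310, 0.892510)
phase 2: p=0.2156, T=0.298, ωT=0.953093, cosh=1.489634, sinh=1.104087; start (x,ẋ)=(0.211310, 0.892510) → end (x,ẋ)=(0.517314, 1.314365)
phase 3: p=0.5519, T=0.387, ωT=1.237742, cosh=1.868929, sinh=1.578891; start (x,ẋ)=(0.517314, 1.314365) → end (x,ẋ)=(1.136117, 2.281802)

x = 1.1361, ẋ = 2.2818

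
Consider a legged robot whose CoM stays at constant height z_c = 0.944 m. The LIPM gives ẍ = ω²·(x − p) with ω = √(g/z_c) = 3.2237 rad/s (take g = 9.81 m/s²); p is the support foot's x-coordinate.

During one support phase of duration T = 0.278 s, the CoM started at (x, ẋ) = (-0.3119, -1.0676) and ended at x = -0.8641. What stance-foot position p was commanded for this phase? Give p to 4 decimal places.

p = 0.1868

ωT = 3.2237·0.278 = 0.896189; cosh(ωT) = 1.429184, sinh(ωT) = 1.021062
x(T) = p + (x₀−p)·cosh(ωT) + (ẋ₀/ω)·sinh(ωT) ⇒ p·(1 − cosh) = x(T) − x₀·cosh − (ẋ₀/ω)·sinh
numerator   = -0.8641 − (-0.3119)·1.429184 − (-1.0676/3.2237)·1.021062 = -0.080190
denominator = 1 − 1.429184 = -0.429184
p = -0.080190 / -0.429184 = 0.1868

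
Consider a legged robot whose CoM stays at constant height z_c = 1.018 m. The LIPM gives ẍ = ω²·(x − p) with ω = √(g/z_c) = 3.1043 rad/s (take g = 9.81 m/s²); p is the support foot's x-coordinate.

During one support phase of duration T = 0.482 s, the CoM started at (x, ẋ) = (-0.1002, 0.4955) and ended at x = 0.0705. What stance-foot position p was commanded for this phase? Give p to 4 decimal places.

ωT = 3.1043·0.482 = 1.496273; cosh(ωT) = 2.344489, sinh(ωT) = 2.120526
x(T) = p + (x₀−p)·cosh(ωT) + (ẋ₀/ω)·sinh(ωT) ⇒ p·(1 − cosh) = x(T) − x₀·cosh − (ẋ₀/ω)·sinh
numerator   = 0.0705 − (-0.1002)·2.344489 − (0.4955/3.1043)·2.120526 = -0.033055
denominator = 1 − 2.344489 = -1.344489
p = -0.033055 / -1.344489 = 0.0246

p = 0.0246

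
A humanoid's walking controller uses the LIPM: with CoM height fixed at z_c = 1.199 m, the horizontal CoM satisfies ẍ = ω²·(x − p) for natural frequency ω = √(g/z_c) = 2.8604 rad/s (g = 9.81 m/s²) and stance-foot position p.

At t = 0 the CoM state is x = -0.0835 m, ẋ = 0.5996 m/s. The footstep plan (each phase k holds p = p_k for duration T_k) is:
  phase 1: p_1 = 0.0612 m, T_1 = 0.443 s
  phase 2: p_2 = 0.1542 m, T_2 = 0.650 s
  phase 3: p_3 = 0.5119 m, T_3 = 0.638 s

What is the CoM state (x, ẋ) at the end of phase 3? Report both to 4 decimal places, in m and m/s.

phase 1: p=0.0612, T=0.443, ωT=1.267157, cosh=1.916188, sinh=1.634557; start (x,ẋ)=(-0.083500, 0.599600) → end (x,ẋ)=(0.126565, 0.472403)
phase 2: p=0.1542, T=0.650, ωT=1.859260, cosh=3.287386, sinh=3.131599; start (x,ẋ)=(0.126565, 0.472403) → end (x,ẋ)=(0.580546, 1.305429)
phase 3: p=0.5119, T=0.638, ωT=1.824935, cosh=3.181811, sinh=3.020582; start (x,ẋ)=(0.580546, 1.305429) → end (x,ẋ)=(2.108851, 4.746734)

x = 2.1089, ẋ = 4.7467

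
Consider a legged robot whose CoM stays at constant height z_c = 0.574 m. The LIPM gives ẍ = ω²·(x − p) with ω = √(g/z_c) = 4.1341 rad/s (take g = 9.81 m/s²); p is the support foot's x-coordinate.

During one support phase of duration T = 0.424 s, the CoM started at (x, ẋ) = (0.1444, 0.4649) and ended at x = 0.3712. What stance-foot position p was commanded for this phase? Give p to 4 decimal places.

p = 0.1890

ωT = 4.1341·0.424 = 1.752858; cosh(ωT) = 2.972177, sinh(ωT) = 2.798899
x(T) = p + (x₀−p)·cosh(ωT) + (ẋ₀/ω)·sinh(ωT) ⇒ p·(1 − cosh) = x(T) − x₀·cosh − (ẋ₀/ω)·sinh
numerator   = 0.3712 − (0.1444)·2.972177 − (0.4649/4.1341)·2.798899 = -0.372732
denominator = 1 − 2.972177 = -1.972177
p = -0.372732 / -1.972177 = 0.1890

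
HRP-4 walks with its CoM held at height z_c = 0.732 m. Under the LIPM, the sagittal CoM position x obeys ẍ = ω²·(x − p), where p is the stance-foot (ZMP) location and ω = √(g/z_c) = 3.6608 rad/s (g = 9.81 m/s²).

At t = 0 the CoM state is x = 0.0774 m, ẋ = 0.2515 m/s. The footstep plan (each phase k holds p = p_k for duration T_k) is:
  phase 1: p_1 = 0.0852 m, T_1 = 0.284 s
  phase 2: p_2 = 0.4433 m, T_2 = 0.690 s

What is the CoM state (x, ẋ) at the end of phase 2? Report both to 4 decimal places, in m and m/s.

phase 1: p=0.0852, T=0.284, ωT=1.039667, cosh=1.590924, sinh=1.237352; start (x,ẋ)=(0.077400, 0.251500) → end (x,ẋ)=(0.157798, 0.364786)
phase 2: p=0.4433, T=0.690, ωT=2.525952, cosh=6.291387, sinh=6.211405; start (x,ẋ)=(0.157798, 0.364786) → end (x,ẋ)=(-0.733960, -4.196942)

x = -0.7340, ẋ = -4.1969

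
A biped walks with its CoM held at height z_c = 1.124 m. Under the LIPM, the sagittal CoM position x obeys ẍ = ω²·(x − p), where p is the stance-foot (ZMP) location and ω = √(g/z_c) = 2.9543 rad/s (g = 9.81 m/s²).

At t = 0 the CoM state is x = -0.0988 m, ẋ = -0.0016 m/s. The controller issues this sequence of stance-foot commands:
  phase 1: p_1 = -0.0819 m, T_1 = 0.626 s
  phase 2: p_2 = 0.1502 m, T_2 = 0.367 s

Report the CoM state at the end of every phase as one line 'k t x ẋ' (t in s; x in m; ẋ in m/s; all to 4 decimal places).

1 0.6260 -0.1386 -0.1600
2 0.9930 -0.3966 -1.3809

phase 1: p=-0.0819, T=0.626, ωT=1.849392, cosh=3.256643, sinh=3.099310; start (x,ẋ)=(-0.098800, -0.001600) → end (x,ẋ)=(-0.138616, -0.159952)
phase 2: p=0.1502, T=0.367, ωT=1.084228, cosh=1.647660, sinh=1.309497; start (x,ẋ)=(-0.138616, -0.159952) → end (x,ẋ)=(-0.396569, -1.380873)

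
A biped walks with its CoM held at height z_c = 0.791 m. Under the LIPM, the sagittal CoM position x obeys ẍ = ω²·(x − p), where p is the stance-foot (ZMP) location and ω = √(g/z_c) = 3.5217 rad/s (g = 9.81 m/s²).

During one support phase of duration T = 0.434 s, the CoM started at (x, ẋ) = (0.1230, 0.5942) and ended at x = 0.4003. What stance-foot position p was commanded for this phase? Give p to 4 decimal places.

ωT = 3.5217·0.434 = 1.528418; cosh(ωT) = 2.413877, sinh(ωT) = 2.196999
x(T) = p + (x₀−p)·cosh(ωT) + (ẋ₀/ω)·sinh(ωT) ⇒ p·(1 − cosh) = x(T) − x₀·cosh − (ẋ₀/ω)·sinh
numerator   = 0.4003 − (0.1230)·2.413877 − (0.5942/3.5217)·2.196999 = -0.267296
denominator = 1 − 2.413877 = -1.413877
p = -0.267296 / -1.413877 = 0.1891

p = 0.1891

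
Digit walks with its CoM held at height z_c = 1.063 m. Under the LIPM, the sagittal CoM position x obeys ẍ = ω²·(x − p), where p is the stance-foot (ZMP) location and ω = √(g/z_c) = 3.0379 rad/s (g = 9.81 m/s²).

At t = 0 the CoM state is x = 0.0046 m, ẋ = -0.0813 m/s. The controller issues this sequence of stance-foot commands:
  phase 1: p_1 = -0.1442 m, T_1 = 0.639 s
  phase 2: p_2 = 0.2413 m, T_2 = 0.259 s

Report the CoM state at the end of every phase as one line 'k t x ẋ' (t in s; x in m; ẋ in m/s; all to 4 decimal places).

phase 1: p=-0.1442, T=0.639, ωT=1.941218, cosh=3.555381, sinh=3.411852; start (x,ẋ)=(0.004600, -0.081300) → end (x,ẋ)=(0.293533, 1.253239)
phase 2: p=0.2413, T=0.259, ωT=0.786816, cosh=1.325842, sinh=0.870550; start (x,ẋ)=(0.293533, 1.253239) → end (x,ẋ)=(0.669685, 1.799735)

1 0.6390 0.2935 1.2532
2 0.8980 0.6697 1.7997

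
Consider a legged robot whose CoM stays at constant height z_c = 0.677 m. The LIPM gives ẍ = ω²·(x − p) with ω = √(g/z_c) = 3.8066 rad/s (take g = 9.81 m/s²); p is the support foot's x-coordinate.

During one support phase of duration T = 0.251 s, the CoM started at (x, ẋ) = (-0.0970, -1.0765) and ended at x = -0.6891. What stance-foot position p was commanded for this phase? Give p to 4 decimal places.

p = 0.4695

ωT = 3.8066·0.251 = 0.955457; cosh(ωT) = 1.492247, sinh(ωT) = 1.107610
x(T) = p + (x₀−p)·cosh(ωT) + (ẋ₀/ω)·sinh(ωT) ⇒ p·(1 − cosh) = x(T) − x₀·cosh − (ẋ₀/ω)·sinh
numerator   = -0.6891 − (-0.0970)·1.492247 − (-1.0765/3.8066)·1.107610 = -0.231122
denominator = 1 − 1.492247 = -0.492247
p = -0.231122 / -0.492247 = 0.4695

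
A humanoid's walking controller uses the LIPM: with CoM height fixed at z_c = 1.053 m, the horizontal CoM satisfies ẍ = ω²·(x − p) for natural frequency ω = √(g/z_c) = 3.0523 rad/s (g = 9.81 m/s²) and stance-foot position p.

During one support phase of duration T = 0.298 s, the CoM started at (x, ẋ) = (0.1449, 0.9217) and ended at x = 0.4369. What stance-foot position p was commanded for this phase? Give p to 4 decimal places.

ωT = 3.0523·0.298 = 0.909585; cosh(ωT) = 1.442992, sinh(ωT) = 1.040301
x(T) = p + (x₀−p)·cosh(ωT) + (ẋ₀/ω)·sinh(ωT) ⇒ p·(1 − cosh) = x(T) − x₀·cosh − (ẋ₀/ω)·sinh
numerator   = 0.4369 − (0.1449)·1.442992 − (0.9217/3.0523)·1.040301 = -0.086328
denominator = 1 − 1.442992 = -0.442992
p = -0.086328 / -0.442992 = 0.1949

p = 0.1949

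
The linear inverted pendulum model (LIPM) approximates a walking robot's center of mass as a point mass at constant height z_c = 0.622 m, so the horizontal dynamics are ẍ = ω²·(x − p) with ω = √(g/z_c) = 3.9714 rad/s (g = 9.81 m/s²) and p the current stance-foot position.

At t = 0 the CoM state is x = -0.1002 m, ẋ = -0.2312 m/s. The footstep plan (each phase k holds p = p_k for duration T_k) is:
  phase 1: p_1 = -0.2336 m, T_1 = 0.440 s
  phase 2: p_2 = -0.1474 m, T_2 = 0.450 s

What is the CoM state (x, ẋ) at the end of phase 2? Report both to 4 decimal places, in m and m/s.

phase 1: p=-0.2336, T=0.440, ωT=1.747416, cosh=2.956988, sinh=2.782764; start (x,ẋ)=(-0.100200, -0.231200) → end (x,ẋ)=(-0.001140, 0.790610)
phase 2: p=-0.1474, T=0.450, ωT=1.787130, cosh=3.069864, sinh=2.902424; start (x,ẋ)=(-0.001140, 0.790610) → end (x,ẋ)=(0.879401, 4.112960)

x = 0.8794, ẋ = 4.1130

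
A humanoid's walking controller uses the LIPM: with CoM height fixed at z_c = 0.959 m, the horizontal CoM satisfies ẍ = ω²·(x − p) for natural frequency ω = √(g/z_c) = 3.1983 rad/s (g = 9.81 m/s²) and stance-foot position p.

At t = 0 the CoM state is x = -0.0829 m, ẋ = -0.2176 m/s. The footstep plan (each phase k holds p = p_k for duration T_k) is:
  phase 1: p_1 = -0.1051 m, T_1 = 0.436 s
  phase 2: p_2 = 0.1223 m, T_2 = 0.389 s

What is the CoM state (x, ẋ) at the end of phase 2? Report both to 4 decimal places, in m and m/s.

phase 1: p=-0.1051, T=0.436, ωT=1.394459, cosh=2.140379, sinh=1.892412; start (x,ẋ)=(-0.082900, -0.217600) → end (x,ẋ)=(-0.186336, -0.331381)
phase 2: p=0.1223, T=0.389, ωT=1.244139, cosh=1.879067, sinh=1.590878; start (x,ẋ)=(-0.186336, -0.331381) → end (x,ẋ)=(-0.622481, -2.193059)

x = -0.6225, ẋ = -2.1931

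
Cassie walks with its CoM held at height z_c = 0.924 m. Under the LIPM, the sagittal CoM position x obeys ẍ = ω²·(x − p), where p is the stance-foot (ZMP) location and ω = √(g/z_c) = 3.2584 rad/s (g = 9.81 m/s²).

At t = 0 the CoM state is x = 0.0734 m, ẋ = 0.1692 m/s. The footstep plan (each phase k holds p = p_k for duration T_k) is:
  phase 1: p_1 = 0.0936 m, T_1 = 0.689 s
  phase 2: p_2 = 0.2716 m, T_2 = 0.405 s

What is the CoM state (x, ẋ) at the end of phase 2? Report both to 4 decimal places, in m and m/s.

phase 1: p=0.0936, T=0.689, ωT=2.245038, cosh=4.773347, sinh=4.667423; start (x,ẋ)=(0.073400, 0.169200) → end (x,ẋ)=(0.239545, 0.500442)
phase 2: p=0.2716, T=0.405, ωT=1.319652, cosh=2.004674, sinh=1.737445; start (x,ẋ)=(0.239545, 0.500442) → end (x,ẋ)=(0.474186, 0.821751)

x = 0.4742, ẋ = 0.8218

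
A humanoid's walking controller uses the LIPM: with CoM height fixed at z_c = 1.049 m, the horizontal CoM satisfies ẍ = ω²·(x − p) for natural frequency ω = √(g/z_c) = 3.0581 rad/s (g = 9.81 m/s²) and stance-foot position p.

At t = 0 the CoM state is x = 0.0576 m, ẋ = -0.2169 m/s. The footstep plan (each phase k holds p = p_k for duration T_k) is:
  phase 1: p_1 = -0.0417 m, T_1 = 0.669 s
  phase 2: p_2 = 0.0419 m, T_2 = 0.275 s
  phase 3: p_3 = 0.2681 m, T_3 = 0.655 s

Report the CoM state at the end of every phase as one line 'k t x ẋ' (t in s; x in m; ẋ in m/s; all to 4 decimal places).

1 0.6690 0.0790 0.3020
2 0.9440 0.1862 0.5224
3 1.5990 0.5805 1.0595

phase 1: p=-0.0417, T=0.669, ωT=2.045869, cosh=3.932573, sinh=3.803305; start (x,ẋ)=(0.057600, -0.216900) → end (x,ẋ)=(0.079050, 0.301972)
phase 2: p=0.0419, T=0.275, ωT=0.840978, cosh=1.374961, sinh=0.943672; start (x,ẋ)=(0.079050, 0.301972) → end (x,ẋ)=(0.186162, 0.522408)
phase 3: p=0.2681, T=0.655, ωT=2.003056, cosh=3.773295, sinh=3.638373; start (x,ẋ)=(0.186162, 0.522408) → end (x,ẋ)=(0.580460, 1.059519)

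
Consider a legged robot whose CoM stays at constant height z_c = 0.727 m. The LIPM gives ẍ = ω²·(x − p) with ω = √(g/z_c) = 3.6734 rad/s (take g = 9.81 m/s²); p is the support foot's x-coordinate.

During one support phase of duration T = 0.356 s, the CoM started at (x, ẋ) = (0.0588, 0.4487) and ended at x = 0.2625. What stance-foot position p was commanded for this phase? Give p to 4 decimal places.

ωT = 3.6734·0.356 = 1.307730; cosh(ωT) = 1.984102, sinh(ωT) = 1.713669
x(T) = p + (x₀−p)·cosh(ωT) + (ẋ₀/ω)·sinh(ωT) ⇒ p·(1 − cosh) = x(T) − x₀·cosh − (ẋ₀/ω)·sinh
numerator   = 0.2625 − (0.0588)·1.984102 − (0.4487/3.6734)·1.713669 = -0.063487
denominator = 1 − 1.984102 = -0.984102
p = -0.063487 / -0.984102 = 0.0645

p = 0.0645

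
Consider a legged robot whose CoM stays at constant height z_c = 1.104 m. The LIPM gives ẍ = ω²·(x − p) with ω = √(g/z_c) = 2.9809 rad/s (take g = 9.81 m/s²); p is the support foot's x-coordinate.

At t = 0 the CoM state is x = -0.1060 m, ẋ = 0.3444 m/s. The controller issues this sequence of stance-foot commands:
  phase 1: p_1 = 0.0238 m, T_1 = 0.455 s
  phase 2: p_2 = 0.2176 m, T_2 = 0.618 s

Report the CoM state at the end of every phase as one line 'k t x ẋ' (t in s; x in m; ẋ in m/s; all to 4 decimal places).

phase 1: p=0.0238, T=0.455, ωT=1.356310, cosh=2.069725, sinh=1.812116; start (x,ẋ)=(-0.106000, 0.344400) → end (x,ẋ)=(-0.035487, 0.011668)
phase 2: p=0.2176, T=0.618, ωT=1.842196, cosh=3.234425, sinh=3.075956; start (x,ẋ)=(-0.035487, 0.011668) → end (x,ẋ)=(-0.588949, -2.282841)

1 0.4550 -0.0355 0.0117
2 1.0730 -0.5889 -2.2828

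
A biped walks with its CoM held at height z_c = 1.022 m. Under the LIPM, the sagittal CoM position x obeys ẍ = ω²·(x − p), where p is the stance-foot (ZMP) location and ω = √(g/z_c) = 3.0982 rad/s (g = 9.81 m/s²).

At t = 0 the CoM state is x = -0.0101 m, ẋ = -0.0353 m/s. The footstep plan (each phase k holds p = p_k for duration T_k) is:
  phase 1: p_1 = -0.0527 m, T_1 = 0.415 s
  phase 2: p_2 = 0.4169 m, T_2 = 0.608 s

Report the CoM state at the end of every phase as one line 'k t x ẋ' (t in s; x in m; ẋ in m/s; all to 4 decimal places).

1 0.4150 0.0112 0.1517
2 1.0230 -0.7909 -3.5277

phase 1: p=-0.0527, T=0.415, ωT=1.285753, cosh=1.946917, sinh=1.670474; start (x,ẋ)=(-0.010100, -0.035300) → end (x,ẋ)=(0.011206, 0.151749)
phase 2: p=0.4169, T=0.608, ωT=1.883706, cosh=3.364930, sinh=3.212904; start (x,ẋ)=(0.011206, 0.151749) → end (x,ẋ)=(-0.790866, -3.527747)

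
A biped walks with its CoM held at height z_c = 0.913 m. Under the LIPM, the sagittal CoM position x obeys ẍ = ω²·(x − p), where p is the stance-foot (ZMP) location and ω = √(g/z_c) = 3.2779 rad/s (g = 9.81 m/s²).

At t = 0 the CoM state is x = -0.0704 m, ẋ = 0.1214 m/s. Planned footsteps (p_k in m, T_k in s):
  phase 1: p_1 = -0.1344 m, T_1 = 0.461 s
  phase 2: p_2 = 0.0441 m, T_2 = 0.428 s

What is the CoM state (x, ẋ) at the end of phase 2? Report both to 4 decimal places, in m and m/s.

phase 1: p=-0.1344, T=0.461, ωT=1.511112, cosh=2.376216, sinh=2.155551; start (x,ẋ)=(-0.070400, 0.121400) → end (x,ẋ)=(0.097511, 0.740676)
phase 2: p=0.0441, T=0.428, ωT=1.402941, cosh=2.156509, sinh=1.910636; start (x,ẋ)=(0.097511, 0.740676) → end (x,ẋ)=(0.591009, 1.931778)

x = 0.5910, ẋ = 1.9318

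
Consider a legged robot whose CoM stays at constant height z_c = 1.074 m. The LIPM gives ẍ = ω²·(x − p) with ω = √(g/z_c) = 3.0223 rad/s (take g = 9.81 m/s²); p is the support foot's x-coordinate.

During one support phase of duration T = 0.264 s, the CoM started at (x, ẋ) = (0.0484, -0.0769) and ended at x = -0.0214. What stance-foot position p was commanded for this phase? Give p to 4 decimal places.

p = 0.1893

ωT = 3.0223·0.264 = 0.797887; cosh(ωT) = 1.335562, sinh(ωT) = 0.885282
x(T) = p + (x₀−p)·cosh(ωT) + (ẋ₀/ω)·sinh(ωT) ⇒ p·(1 − cosh) = x(T) − x₀·cosh − (ẋ₀/ω)·sinh
numerator   = -0.0214 − (0.0484)·1.335562 − (-0.0769/3.0223)·0.885282 = -0.063516
denominator = 1 − 1.335562 = -0.335562
p = -0.063516 / -0.335562 = 0.1893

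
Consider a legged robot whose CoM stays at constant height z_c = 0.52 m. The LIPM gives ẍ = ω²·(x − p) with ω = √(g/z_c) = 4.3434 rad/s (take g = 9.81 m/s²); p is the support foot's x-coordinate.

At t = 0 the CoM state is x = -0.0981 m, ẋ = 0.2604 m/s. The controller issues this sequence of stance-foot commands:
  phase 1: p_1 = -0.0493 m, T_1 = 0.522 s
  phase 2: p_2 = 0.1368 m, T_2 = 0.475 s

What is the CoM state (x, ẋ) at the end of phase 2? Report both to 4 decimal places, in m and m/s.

phase 1: p=-0.0493, T=0.522, ωT=2.267255, cosh=4.878231, sinh=4.774635; start (x,ẋ)=(-0.098100, 0.260400) → end (x,ẋ)=(-0.001104, 0.258270)
phase 2: p=0.1368, T=0.475, ωT=2.063115, cosh=3.998753, sinh=3.871695; start (x,ẋ)=(-0.001104, 0.258270) → end (x,ẋ)=(-0.184422, -1.286279)

x = -0.1844, ẋ = -1.2863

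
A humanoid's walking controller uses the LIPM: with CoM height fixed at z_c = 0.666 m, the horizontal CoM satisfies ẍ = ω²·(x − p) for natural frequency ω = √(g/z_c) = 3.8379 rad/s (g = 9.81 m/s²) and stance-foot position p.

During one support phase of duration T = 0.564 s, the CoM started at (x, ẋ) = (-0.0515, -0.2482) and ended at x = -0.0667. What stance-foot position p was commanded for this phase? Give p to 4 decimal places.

ωT = 3.8379·0.564 = 2.164576; cosh(ωT) = 4.412851, sinh(ωT) = 4.298053
x(T) = p + (x₀−p)·cosh(ωT) + (ẋ₀/ω)·sinh(ωT) ⇒ p·(1 − cosh) = x(T) − x₀·cosh − (ẋ₀/ω)·sinh
numerator   = -0.0667 − (-0.0515)·4.412851 − (-0.2482/3.8379)·4.298053 = 0.438520
denominator = 1 − 4.412851 = -3.412851
p = 0.438520 / -3.412851 = -0.1285

p = -0.1285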